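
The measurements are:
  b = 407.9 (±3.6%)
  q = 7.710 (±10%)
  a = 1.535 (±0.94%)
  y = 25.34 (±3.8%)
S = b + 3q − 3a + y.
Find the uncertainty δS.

Sums and differences: (δS)² = Σ (cᵢ δxᵢ)².
  (δb)² = 216;  (3·δq)² = 5.35;  (3·δa)² = 0.00187;  (δy)² = 0.927
δS = √(222) = 14.9

14.9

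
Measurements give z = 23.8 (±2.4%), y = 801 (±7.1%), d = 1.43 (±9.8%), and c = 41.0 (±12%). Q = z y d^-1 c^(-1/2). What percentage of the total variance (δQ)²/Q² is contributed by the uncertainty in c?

19.1%

(δQ/Q)² = (1·δz/z)² + (1·δy/y)² + (-1·δd/d)² + (−½·δc/c)²
  z term: (1×0.0240)² = 0.000576
  y term: (1×0.0710)² = 0.00504
  d term: (-1×0.0980)² = 0.00960
  c term: (-0.5×0.120)² = 0.00360
Total = 0.0188. Share from c = 0.00360/0.0188 = 0.191.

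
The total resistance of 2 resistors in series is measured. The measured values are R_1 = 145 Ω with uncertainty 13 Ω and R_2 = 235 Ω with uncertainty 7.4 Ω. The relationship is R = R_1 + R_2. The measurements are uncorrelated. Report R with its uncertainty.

Each term contributes (cᵢ δxᵢ)² to (δR)²:
  (δR_1)² = 169;  (δR_2)² = 54.8
δR = √(224) = 15.0 Ω
R = 380 Ω.

380 ± 15.0 Ω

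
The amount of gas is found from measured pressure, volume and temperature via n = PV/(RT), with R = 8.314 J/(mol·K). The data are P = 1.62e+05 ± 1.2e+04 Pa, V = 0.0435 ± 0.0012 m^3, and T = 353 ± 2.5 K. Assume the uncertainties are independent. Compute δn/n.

Since n is a product/quotient, work with relative uncertainties:
  (1·δP/P)² = (1×0.0741)² = 0.00549;  (1·δV/V)² = (1×0.0276)² = 0.000761;  (-1·δT/T)² = (-1×0.00708)² = 5.02e-05
δn/n = √(0.00630) = 0.0794

0.0794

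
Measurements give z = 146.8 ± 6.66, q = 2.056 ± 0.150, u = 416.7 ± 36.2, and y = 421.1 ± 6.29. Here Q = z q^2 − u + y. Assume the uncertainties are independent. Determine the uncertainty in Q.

102

Let p = z·q^2 = 620.5. δp/p = √((1·δz/z)² + (2·δq/q)²) = √(0.00206 + 0.0213) = 0.153, so δp = 94.8.
Q = p − u + y: δQ = √(δp² + δu² + δy²) = √(8990 + 1310 + 39.6) = 102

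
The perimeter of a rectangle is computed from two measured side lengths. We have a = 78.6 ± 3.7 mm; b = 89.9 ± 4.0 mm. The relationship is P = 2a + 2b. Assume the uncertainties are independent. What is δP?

Sums and differences: (δP)² = Σ (cᵢ δxᵢ)².
  (2·δa)² = 54.8;  (2·δb)² = 64.0
δP = √(119) = 10.9 mm

10.9 mm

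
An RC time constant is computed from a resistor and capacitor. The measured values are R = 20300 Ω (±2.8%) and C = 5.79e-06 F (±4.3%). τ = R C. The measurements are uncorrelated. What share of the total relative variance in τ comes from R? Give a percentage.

(δτ/τ)² = (1·δR/R)² + (1·δC/C)²
  R term: (1×0.0280)² = 0.000784
  C term: (1×0.0430)² = 0.00185
Total = 0.00263. Share from R = 0.000784/0.00263 = 0.298.

29.8%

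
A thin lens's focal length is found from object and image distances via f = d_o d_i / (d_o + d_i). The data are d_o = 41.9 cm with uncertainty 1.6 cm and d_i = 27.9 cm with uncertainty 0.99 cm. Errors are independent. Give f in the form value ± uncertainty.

∂f/∂d_o = (d_i/(d_o+d_i))² = 0.160;  ∂f/∂d_i = (d_o/(d_o+d_i))² = 0.360
δf = √((∂f/∂d_o · δd_o)² + (∂f/∂d_i · δd_i)²) = √(0.0653 + 0.127) = 0.439 cm
f = 16.7 cm.

16.7 ± 0.439 cm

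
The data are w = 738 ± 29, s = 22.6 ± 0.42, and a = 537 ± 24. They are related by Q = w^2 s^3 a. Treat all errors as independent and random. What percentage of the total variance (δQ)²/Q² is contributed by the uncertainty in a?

(δQ/Q)² = (2·δw/w)² + (3·δs/s)² + (1·δa/a)²
  w term: (2×0.0393)² = 0.00618
  s term: (3×0.0186)² = 0.00311
  a term: (1×0.0447)² = 0.00200
Total = 0.0113. Share from a = 0.00200/0.0113 = 0.177.

17.7%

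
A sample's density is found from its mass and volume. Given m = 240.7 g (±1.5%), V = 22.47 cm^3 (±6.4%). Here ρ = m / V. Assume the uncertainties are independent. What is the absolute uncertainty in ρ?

0.704 g/cm^3

Since ρ is a product/quotient, work with relative uncertainties:
  (1·δm/m)² = (1×0.0150)² = 0.000225;  (-1·δV/V)² = (-1×0.0640)² = 0.00410
δρ/ρ = √(0.00432) = 0.0657
ρ = 10.71 g/cm^3, so δρ = 0.0657 × 10.71 = 0.704 g/cm^3.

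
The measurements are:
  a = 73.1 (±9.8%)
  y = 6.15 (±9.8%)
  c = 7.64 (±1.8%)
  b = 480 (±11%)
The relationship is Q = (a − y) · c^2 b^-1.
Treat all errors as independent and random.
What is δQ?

Let u = a − y = 66.9. δu = √(δa² + δy²) = √(51.3 + 0.363) = 7.19, so δu/u = 0.107.
Q is then a monomial in u, c, b:
δQ/Q = √((δu/u)² + (2·δc/c)² + (-1·δb/b)²) = √(0.0115 + 0.00130 + 0.0121) = 0.158
Q = 8.14, so δQ = 0.158 × 8.14 = 1.29.

1.29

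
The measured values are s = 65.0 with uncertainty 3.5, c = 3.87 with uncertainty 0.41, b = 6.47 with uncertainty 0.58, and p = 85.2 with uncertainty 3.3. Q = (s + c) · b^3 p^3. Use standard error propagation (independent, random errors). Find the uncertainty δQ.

Let u = s + c = 68.9. δu = √(δs² + δc²) = √(12.2 + 0.168) = 3.52, so δu/u = 0.0512.
Q is then a monomial in u, b, p:
δQ/Q = √((δu/u)² + (3·δb/b)² + (3·δp/p)²) = √(0.00262 + 0.0723 + 0.0135) = 0.297
Q = 1.15e+10, so δQ = 0.297 × 1.15e+10 = 3.43e+09.

3.43e+09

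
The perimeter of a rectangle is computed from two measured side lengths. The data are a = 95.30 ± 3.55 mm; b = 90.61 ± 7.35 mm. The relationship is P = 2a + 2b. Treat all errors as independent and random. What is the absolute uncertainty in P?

16.3 mm

For a sum/difference, combine absolute errors in quadrature:
  (2·δa)² = 50.4;  (2·δb)² = 216
δP = √(266) = 16.3 mm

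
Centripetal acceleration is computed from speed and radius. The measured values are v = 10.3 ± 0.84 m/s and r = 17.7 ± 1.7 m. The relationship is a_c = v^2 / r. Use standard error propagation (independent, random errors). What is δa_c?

1.13 m/s^2

For a monomial a_c ∝ v^2, r^-1, fractional errors add in quadrature:
  (2·δv/v)² = (2×0.0816)² = 0.0266;  (-1·δr/r)² = (-1×0.0960)² = 0.00922
δa_c/a_c = √(0.0358) = 0.189
a_c = 5.99 m/s^2, so δa_c = 0.189 × 5.99 = 1.13 m/s^2.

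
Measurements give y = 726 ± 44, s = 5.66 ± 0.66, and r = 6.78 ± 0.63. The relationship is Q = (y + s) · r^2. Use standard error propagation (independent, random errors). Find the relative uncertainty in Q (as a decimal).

0.195

Let u = y + s = 732. δu = √(δy² + δs²) = √(1940 + 0.436) = 44.0, so δu/u = 0.0601.
Q is then a monomial in u, r:
δQ/Q = √((δu/u)² + (2·δr/r)²) = √(0.00362 + 0.0345) = 0.195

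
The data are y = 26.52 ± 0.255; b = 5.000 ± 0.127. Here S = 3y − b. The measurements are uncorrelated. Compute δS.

S is a linear combination, so absolute uncertainties add in quadrature:
  (3·δy)² = 0.585;  (δb)² = 0.0161
δS = √(0.601) = 0.775

0.775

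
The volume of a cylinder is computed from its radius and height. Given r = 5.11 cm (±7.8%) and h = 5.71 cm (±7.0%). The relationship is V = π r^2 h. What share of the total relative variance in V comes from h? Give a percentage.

(δV/V)² = (2·δr/r)² + (1·δh/h)²
  r term: (2×0.0780)² = 0.0243
  h term: (1×0.0700)² = 0.00490
Total = 0.0292. Share from h = 0.00490/0.0292 = 0.168.

16.8%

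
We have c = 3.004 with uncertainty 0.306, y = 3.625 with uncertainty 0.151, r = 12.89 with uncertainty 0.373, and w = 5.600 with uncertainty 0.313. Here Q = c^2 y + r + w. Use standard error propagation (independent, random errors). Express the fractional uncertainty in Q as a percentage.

Let p = c^2·y = 32.71. δp/p = √((2·δc/c)² + (1·δy/y)²) = √(0.0415 + 0.00174) = 0.208, so δp = 6.80.
Q = p + r + w: δQ = √(δp² + δr² + δw²) = √(46.3 + 0.139 + 0.0980) = 6.82
Q = 51.20, so δQ/Q = 6.82/51.20 = 0.133.

13.3%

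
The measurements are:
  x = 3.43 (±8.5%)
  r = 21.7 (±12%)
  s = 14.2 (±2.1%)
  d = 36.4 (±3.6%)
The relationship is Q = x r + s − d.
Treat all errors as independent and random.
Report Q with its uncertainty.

52.2 ± 11.0

Let p = x·r = 74.4. δp/p = √((1·δx/x)² + (1·δr/r)²) = √(0.00723 + 0.0144) = 0.147, so δp = 10.9.
Q = p + s − d: δQ = √(δp² + δs² + δd²) = √(120 + 0.0889 + 1.72) = 11.0
Q = 52.2.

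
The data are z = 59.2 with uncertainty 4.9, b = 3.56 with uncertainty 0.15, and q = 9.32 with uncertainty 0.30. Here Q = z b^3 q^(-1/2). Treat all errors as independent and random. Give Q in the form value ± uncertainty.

875 ± 133

For a monomial Q ∝ z, b^3, q^(-1/2), fractional errors add in quadrature:
  (1·δz/z)² = (1×0.0828)² = 0.00685;  (3·δb/b)² = (3×0.0421)² = 0.0160;  (−½·δq/q)² = (-0.5×0.0322)² = 0.000259
δQ/Q = √(0.0231) = 0.152
Q = 875, so δQ = 0.152 × 875 = 133.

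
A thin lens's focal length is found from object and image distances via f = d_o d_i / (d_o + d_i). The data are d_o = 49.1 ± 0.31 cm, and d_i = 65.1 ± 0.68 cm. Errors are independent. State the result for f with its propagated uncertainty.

28.0 ± 0.161 cm

∂f/∂d_o = (d_i/(d_o+d_i))² = 0.325;  ∂f/∂d_i = (d_o/(d_o+d_i))² = 0.185
δf = √((∂f/∂d_o · δd_o)² + (∂f/∂d_i · δd_i)²) = √(0.0101 + 0.0158) = 0.161 cm
f = 28.0 cm.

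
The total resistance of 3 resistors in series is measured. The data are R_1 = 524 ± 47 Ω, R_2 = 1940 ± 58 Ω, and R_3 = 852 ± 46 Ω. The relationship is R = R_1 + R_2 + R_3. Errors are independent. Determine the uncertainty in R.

87.7 Ω

For a sum/difference, combine absolute errors in quadrature:
  (δR_1)² = 2210;  (δR_2)² = 3360;  (δR_3)² = 2120
δR = √(7690) = 87.7 Ω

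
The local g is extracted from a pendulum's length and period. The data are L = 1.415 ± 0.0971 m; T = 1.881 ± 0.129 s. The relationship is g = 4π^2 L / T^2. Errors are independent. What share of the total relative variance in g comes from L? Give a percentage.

20.0%

(δg/g)² = (1·δL/L)² + (-2·δT/T)²
  L term: (1×0.0686)² = 0.00471
  T term: (-2×0.0686)² = 0.0188
Total = 0.0235. Share from L = 0.00471/0.0235 = 0.200.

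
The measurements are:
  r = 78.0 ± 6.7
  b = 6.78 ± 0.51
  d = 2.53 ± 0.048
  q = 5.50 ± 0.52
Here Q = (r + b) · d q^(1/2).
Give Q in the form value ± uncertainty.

Let u = r + b = 84.8. δu = √(δr² + δb²) = √(44.9 + 0.260) = 6.72, so δu/u = 0.0793.
Q is then a monomial in u, d, q:
δQ/Q = √((δu/u)² + (1·δd/d)² + (½·δq/q)²) = √(0.00628 + 0.000360 + 0.00223) = 0.0942
Q = 503, so δQ = 0.0942 × 503 = 47.4.

503 ± 47.4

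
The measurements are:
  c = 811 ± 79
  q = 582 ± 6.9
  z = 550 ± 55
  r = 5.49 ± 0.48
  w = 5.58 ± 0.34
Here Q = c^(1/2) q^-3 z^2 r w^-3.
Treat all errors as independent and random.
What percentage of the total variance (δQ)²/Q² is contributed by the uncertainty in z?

(δQ/Q)² = (½·δc/c)² + (-3·δq/q)² + (2·δz/z)² + (1·δr/r)² + (-3·δw/w)²
  c term: (0.5×0.0974)² = 0.00237
  q term: (-3×0.0119)² = 0.00127
  z term: (2×0.100)² = 0.0400
  r term: (1×0.0874)² = 0.00764
  w term: (-3×0.0609)² = 0.0334
Total = 0.0847. Share from z = 0.0400/0.0847 = 0.472.

47.2%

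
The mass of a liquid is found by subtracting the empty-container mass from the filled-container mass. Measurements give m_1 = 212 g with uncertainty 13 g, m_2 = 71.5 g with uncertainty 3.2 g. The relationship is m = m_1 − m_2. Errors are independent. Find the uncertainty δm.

13.4 g

For a sum/difference, combine absolute errors in quadrature:
  (δm_1)² = 169;  (δm_2)² = 10.2
δm = √(179) = 13.4 g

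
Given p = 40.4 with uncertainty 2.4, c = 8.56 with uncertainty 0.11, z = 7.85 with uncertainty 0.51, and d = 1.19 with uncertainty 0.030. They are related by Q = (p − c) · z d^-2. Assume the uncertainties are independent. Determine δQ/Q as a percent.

11.2%

Let u = p − c = 31.8. δu = √(δp² + δc²) = √(5.76 + 0.0121) = 2.40, so δu/u = 0.0755.
Q is then a monomial in u, z, d:
δQ/Q = √((δu/u)² + (1·δz/z)² + (-2·δd/d)²) = √(0.00569 + 0.00422 + 0.00254) = 0.112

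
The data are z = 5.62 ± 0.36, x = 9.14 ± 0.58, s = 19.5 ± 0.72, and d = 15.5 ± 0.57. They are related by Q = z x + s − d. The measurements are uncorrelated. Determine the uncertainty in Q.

4.72

Let p = z·x = 51.4. δp/p = √((1·δz/z)² + (1·δx/x)²) = √(0.00410 + 0.00403) = 0.0902, so δp = 4.63.
Q = p + s − d: δQ = √(δp² + δs² + δd²) = √(21.5 + 0.518 + 0.325) = 4.72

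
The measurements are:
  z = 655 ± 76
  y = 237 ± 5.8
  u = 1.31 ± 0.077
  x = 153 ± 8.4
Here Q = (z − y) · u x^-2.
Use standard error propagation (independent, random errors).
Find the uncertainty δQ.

0.00517

Let w = z − y = 418. δw = √(δz² + δy²) = √(5780 + 33.6) = 76.2, so δw/w = 0.182.
Q is then a monomial in w, u, x:
δQ/Q = √((δw/w)² + (1·δu/u)² + (-2·δx/x)²) = √(0.0333 + 0.00345 + 0.0121) = 0.221
Q = 0.0234, so δQ = 0.221 × 0.0234 = 0.00517.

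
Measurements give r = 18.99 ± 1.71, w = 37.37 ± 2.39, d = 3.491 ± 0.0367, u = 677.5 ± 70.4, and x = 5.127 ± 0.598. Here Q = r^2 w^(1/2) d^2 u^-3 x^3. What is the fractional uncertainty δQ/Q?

Each factor contributes (exponent × relative error)² to (δQ/Q)²:
  (2·δr/r)² = (2×0.0900)² = 0.0324;  (½·δw/w)² = (0.5×0.0640)² = 0.00102;  (2·δd/d)² = (2×0.0105)² = 0.000442;  (-3·δu/u)² = (-3×0.104)² = 0.0972;  (3·δx/x)² = (3×0.117)² = 0.122
δQ/Q = √(0.254) = 0.504

0.504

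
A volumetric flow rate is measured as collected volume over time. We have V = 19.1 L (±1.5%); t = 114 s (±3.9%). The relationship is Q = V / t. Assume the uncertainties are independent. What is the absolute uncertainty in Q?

Q is a product of powers, so relative uncertainties combine in quadrature:
  (1·δV/V)² = (1×0.0150)² = 0.000225;  (-1·δt/t)² = (-1×0.0390)² = 0.00152
δQ/Q = √(0.00175) = 0.0418
Q = 0.168 L/s, so δQ = 0.0418 × 0.168 = 0.00700 L/s.

0.00700 L/s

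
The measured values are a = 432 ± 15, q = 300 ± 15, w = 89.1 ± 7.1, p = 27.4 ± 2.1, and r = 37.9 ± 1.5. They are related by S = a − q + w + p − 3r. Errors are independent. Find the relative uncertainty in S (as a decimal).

0.170

S is a linear combination, so absolute uncertainties add in quadrature:
  (δa)² = 225;  (δq)² = 225;  (δw)² = 50.4;  (δp)² = 4.41;  (3·δr)² = 20.2
δS = √(525) = 22.9
S = 135, so δS/S = 22.9/135 = 0.170.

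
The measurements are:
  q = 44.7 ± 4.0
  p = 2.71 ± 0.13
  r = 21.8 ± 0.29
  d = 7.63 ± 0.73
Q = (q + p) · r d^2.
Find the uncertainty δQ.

Let u = q + p = 47.4. δu = √(δq² + δp²) = √(16.0 + 0.0169) = 4.00, so δu/u = 0.0844.
Q is then a monomial in u, r, d:
δQ/Q = √((δu/u)² + (1·δr/r)² + (2·δd/d)²) = √(0.00713 + 0.000177 + 0.0366) = 0.210
Q = 60200, so δQ = 0.210 × 60200 = 12600.

12600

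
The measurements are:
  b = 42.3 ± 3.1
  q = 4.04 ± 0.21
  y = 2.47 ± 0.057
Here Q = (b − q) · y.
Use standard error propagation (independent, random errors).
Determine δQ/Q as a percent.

8.44%

Let u = b − q = 38.3. δu = √(δb² + δq²) = √(9.61 + 0.0441) = 3.11, so δu/u = 0.0812.
Q is then a monomial in u, y:
δQ/Q = √((δu/u)² + (1·δy/y)²) = √(0.00660 + 0.000533) = 0.0844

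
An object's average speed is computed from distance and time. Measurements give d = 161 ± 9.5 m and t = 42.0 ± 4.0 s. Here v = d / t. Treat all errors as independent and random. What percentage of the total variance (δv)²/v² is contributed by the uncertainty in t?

72.3%

(δv/v)² = (1·δd/d)² + (-1·δt/t)²
  d term: (1×0.0590)² = 0.00348
  t term: (-1×0.0952)² = 0.00907
Total = 0.0126. Share from t = 0.00907/0.0126 = 0.723.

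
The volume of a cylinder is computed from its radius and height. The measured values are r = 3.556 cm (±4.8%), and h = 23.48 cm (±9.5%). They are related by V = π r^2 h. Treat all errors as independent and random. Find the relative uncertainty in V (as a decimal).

Products/powers → add relative errors in quadrature, weighted by exponent:
  (2·δr/r)² = (2×0.0480)² = 0.00922;  (1·δh/h)² = (1×0.0950)² = 0.00903
δV/V = √(0.0182) = 0.135

0.135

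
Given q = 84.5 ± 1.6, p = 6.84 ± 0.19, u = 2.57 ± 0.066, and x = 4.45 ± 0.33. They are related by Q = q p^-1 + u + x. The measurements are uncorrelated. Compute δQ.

Let w = q·p^-1 = 12.4. δw/w = √((1·δq/q)² + (-1·δp/p)²) = √(0.000359 + 0.000772) = 0.0336, so δw = 0.415.
Q = w + u + x: δQ = √(δw² + δu² + δx²) = √(0.172 + 0.00436 + 0.109) = 0.535

0.535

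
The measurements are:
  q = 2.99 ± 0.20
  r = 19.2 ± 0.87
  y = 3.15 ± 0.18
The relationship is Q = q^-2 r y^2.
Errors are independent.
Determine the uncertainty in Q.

Q is a product of powers, so relative uncertainties combine in quadrature:
  (-2·δq/q)² = (-2×0.0669)² = 0.0179;  (1·δr/r)² = (1×0.0453)² = 0.00205;  (2·δy/y)² = (2×0.0571)² = 0.0131
δQ/Q = √(0.0330) = 0.182
Q = 21.3, so δQ = 0.182 × 21.3 = 3.87.

3.87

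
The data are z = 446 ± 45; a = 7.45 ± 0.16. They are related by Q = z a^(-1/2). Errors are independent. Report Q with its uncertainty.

163 ± 16.6

Products/powers → add relative errors in quadrature, weighted by exponent:
  (1·δz/z)² = (1×0.101)² = 0.0102;  (−½·δa/a)² = (-0.5×0.0215)² = 0.000115
δQ/Q = √(0.0103) = 0.101
Q = 163, so δQ = 0.101 × 163 = 16.6.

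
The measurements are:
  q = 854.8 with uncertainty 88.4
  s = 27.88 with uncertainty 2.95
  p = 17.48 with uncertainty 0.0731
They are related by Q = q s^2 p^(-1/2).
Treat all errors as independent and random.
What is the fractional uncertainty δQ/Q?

0.236

Since Q is a product/quotient, work with relative uncertainties:
  (1·δq/q)² = (1×0.103)² = 0.0107;  (2·δs/s)² = (2×0.106)² = 0.0448;  (−½·δp/p)² = (-0.5×0.00418)² = 4.37e-06
δQ/Q = √(0.0555) = 0.236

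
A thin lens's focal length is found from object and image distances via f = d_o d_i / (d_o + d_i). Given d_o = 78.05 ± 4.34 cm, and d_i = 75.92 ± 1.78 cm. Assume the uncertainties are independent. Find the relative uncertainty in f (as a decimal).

0.0299

∂f/∂d_o = (d_i/(d_o+d_i))² = 0.243;  ∂f/∂d_i = (d_o/(d_o+d_i))² = 0.257
δf = √((∂f/∂d_o · δd_o)² + (∂f/∂d_i · δd_i)²) = √(1.11 + 0.209) = 1.15 cm
f = 38.49 cm, so δf/f = 1.15/38.49 = 0.0299.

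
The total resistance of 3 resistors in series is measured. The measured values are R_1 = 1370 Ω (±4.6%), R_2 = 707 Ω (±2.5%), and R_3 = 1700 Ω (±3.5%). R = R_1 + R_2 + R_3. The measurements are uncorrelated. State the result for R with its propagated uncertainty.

Absolute uncertainties add in quadrature for a linear combination:
  (δR_1)² = 3970;  (δR_2)² = 312;  (δR_3)² = 3540
δR = √(7820) = 88.5 Ω
R = 3780 Ω.

3780 ± 88.5 Ω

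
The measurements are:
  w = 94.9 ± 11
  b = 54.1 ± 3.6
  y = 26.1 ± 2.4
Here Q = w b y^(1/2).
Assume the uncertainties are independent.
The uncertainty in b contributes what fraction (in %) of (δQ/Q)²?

22.2%

(δQ/Q)² = (1·δw/w)² + (1·δb/b)² + (½·δy/y)²
  w term: (1×0.116)² = 0.0134
  b term: (1×0.0665)² = 0.00443
  y term: (0.5×0.0920)² = 0.00211
Total = 0.0200. Share from b = 0.00443/0.0200 = 0.222.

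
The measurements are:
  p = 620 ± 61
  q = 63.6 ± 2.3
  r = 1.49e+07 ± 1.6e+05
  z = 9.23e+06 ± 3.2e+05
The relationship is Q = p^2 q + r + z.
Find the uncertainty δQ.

4.9e+06

Let w = p^2·q = 2.44e+07. δw/w = √((2·δp/p)² + (1·δq/q)²) = √(0.0387 + 0.00131) = 0.200, so δw = 4.89e+06.
Q = w + r + z: δQ = √(δw² + δr² + δz²) = √(2.39e+13 + 2.56e+10 + 1.02e+11) = 4.9e+06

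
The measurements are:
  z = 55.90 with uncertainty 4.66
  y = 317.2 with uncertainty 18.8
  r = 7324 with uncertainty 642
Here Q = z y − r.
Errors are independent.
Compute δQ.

Let p = z·y = 17730. δp/p = √((1·δz/z)² + (1·δy/y)²) = √(0.00695 + 0.00351) = 0.102, so δp = 1810.
Q = p − r: δQ = √(δp² + δr²) = √(3.29e+06 + 4.12e+05) = 1920

1920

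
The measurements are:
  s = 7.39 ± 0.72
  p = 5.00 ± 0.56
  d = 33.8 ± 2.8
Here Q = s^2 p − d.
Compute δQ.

61.4

Let w = s^2·p = 273. δw/w = √((2·δs/s)² + (1·δp/p)²) = √(0.0380 + 0.0125) = 0.225, so δw = 61.4.
Q = w − d: δQ = √(δw² + δd²) = √(3770 + 7.84) = 61.4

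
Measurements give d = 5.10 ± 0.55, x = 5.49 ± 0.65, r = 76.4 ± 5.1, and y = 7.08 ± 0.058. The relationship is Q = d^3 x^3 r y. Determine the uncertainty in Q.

For a monomial Q ∝ d^3, x^3, r, y, fractional errors add in quadrature:
  (3·δd/d)² = (3×0.108)² = 0.105;  (3·δx/x)² = (3×0.118)² = 0.126;  (1·δr/r)² = (1×0.0668)² = 0.00446;  (1·δy/y)² = (1×0.00819)² = 6.71e-05
δQ/Q = √(0.235) = 0.485
Q = 1.19e+07, so δQ = 0.485 × 1.19e+07 = 5.76e+06.

5.76e+06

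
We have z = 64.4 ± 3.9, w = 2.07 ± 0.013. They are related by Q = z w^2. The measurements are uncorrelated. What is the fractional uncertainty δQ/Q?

0.0618

Relative error in a monomial: (δQ/Q)² = Σ (nᵢ · δxᵢ/xᵢ)².
  (1·δz/z)² = (1×0.0606)² = 0.00367;  (2·δw/w)² = (2×0.00628)² = 0.000158
δQ/Q = √(0.00383) = 0.0618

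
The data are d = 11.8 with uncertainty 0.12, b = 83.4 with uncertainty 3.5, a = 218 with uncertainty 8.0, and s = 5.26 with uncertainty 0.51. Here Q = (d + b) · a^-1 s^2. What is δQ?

Let u = d + b = 95.2. δu = √(δd² + δb²) = √(0.0144 + 12.2) = 3.50, so δu/u = 0.0368.
Q is then a monomial in u, a, s:
δQ/Q = √((δu/u)² + (-1·δa/a)² + (2·δs/s)²) = √(0.00135 + 0.00135 + 0.0376) = 0.201
Q = 12.1, so δQ = 0.201 × 12.1 = 2.43.

2.43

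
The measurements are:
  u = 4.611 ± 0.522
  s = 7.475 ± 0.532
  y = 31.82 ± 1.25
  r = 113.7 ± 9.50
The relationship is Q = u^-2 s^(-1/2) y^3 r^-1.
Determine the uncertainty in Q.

1.32

Q is a product of powers, so relative uncertainties combine in quadrature:
  (-2·δu/u)² = (-2×0.113)² = 0.0513;  (−½·δs/s)² = (-0.5×0.0712)² = 0.00127;  (3·δy/y)² = (3×0.0393)² = 0.0139;  (-1·δr/r)² = (-1×0.0836)² = 0.00698
δQ/Q = √(0.0734) = 0.271
Q = 4.875, so δQ = 0.271 × 4.875 = 1.32.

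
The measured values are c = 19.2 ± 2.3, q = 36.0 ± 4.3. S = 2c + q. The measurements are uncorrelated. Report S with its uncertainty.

S is a linear combination, so absolute uncertainties add in quadrature:
  (2·δc)² = 21.2;  (δq)² = 18.5
δS = √(39.6) = 6.30
S = 74.4.

74.4 ± 6.30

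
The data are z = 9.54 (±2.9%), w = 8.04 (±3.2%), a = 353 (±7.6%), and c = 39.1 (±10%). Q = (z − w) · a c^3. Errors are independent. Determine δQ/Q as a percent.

39.9%

Let u = z − w = 1.50. δu = √(δz² + δw²) = √(0.0765 + 0.0662) = 0.378, so δu/u = 0.252.
Q is then a monomial in u, a, c:
δQ/Q = √((δu/u)² + (1·δa/a)² + (3·δc/c)²) = √(0.0634 + 0.00578 + 0.0900) = 0.399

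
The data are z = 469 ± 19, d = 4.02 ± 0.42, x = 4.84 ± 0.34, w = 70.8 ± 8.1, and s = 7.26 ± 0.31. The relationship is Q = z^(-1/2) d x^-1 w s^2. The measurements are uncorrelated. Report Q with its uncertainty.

143 ± 27.4

Each factor contributes (exponent × relative error)² to (δQ/Q)²:
  (−½·δz/z)² = (-0.5×0.0405)² = 0.000410;  (1·δd/d)² = (1×0.104)² = 0.0109;  (-1·δx/x)² = (-1×0.0702)² = 0.00493;  (1·δw/w)² = (1×0.114)² = 0.0131;  (2·δs/s)² = (2×0.0427)² = 0.00729
δQ/Q = √(0.0366) = 0.191
Q = 143, so δQ = 0.191 × 143 = 27.4.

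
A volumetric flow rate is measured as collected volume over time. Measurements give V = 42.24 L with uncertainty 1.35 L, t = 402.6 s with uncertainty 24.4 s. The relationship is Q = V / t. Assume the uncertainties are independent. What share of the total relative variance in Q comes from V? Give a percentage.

(δQ/Q)² = (1·δV/V)² + (-1·δt/t)²
  V term: (1×0.0320)² = 0.00102
  t term: (-1×0.0606)² = 0.00367
Total = 0.00469. Share from V = 0.00102/0.00469 = 0.218.

21.8%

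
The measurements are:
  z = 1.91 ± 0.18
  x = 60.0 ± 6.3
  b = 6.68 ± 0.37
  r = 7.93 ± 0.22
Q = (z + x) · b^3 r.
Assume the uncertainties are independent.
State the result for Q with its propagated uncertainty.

Let u = z + x = 61.9. δu = √(δz² + δx²) = √(0.0324 + 39.7) = 6.30, so δu/u = 0.102.
Q is then a monomial in u, b, r:
δQ/Q = √((δu/u)² + (3·δb/b)² + (1·δr/r)²) = √(0.0104 + 0.0276 + 0.000770) = 0.197
Q = 1.46e+05, so δQ = 0.197 × 1.46e+05 = 28800.

(1.46 ± 0.288) × 10^5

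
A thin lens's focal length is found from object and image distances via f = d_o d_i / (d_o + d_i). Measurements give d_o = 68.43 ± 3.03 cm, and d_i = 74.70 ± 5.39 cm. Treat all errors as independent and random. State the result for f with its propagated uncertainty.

∂f/∂d_o = (d_i/(d_o+d_i))² = 0.272;  ∂f/∂d_i = (d_o/(d_o+d_i))² = 0.229
δf = √((∂f/∂d_o · δd_o)² + (∂f/∂d_i · δd_i)²) = √(0.681 + 1.52) = 1.48 cm
f = 35.71 cm.

35.71 ± 1.48 cm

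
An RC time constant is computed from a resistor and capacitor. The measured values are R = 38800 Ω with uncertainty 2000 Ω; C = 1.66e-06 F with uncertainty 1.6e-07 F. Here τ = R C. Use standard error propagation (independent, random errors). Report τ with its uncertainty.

Products/powers → add relative errors in quadrature, weighted by exponent:
  (1·δR/R)² = (1×0.0515)² = 0.00266;  (1·δC/C)² = (1×0.0964)² = 0.00929
δτ/τ = √(0.0119) = 0.109
τ = 0.0644 s, so δτ = 0.109 × 0.0644 = 0.00704 s.

0.0644 ± 0.00704 s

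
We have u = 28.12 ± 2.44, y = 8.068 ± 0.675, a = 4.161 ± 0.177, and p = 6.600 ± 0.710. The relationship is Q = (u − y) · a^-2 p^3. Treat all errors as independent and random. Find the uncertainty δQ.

119

Let w = u − y = 20.05. δw = √(δu² + δy²) = √(5.95 + 0.456) = 2.53, so δw/w = 0.126.
Q is then a monomial in w, a, p:
δQ/Q = √((δw/w)² + (-2·δa/a)² + (3·δp/p)²) = √(0.0159 + 0.00724 + 0.104) = 0.357
Q = 333.0, so δQ = 0.357 × 333.0 = 119.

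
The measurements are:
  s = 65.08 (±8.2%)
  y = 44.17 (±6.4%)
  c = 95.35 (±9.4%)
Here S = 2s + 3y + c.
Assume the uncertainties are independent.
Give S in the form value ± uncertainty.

358.0 ± 16.3

Sums and differences: (δS)² = Σ (cᵢ δxᵢ)².
  (2·δs)² = 114;  (3·δy)² = 71.9;  (δc)² = 80.3
δS = √(266) = 16.3
S = 358.0.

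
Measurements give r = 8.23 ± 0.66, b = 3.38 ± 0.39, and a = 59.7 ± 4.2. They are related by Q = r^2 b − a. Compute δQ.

45.4

Let p = r^2·b = 229. δp/p = √((2·δr/r)² + (1·δb/b)²) = √(0.0257 + 0.0133) = 0.198, so δp = 45.2.
Q = p − a: δQ = √(δp² + δa²) = √(2050 + 17.6) = 45.4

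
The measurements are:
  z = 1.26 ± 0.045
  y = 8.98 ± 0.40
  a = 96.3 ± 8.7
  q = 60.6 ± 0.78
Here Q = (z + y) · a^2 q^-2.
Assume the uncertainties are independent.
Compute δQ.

4.83

Let u = z + y = 10.2. δu = √(δz² + δy²) = √(0.00202 + 0.160) = 0.403, so δu/u = 0.0393.
Q is then a monomial in u, a, q:
δQ/Q = √((δu/u)² + (2·δa/a)² + (-2·δq/q)²) = √(0.00155 + 0.0326 + 0.000663) = 0.187
Q = 25.9, so δQ = 0.187 × 25.9 = 4.83.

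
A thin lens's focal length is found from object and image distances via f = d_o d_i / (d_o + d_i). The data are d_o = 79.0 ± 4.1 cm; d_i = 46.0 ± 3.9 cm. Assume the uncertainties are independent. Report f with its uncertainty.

29.1 ± 1.65 cm

∂f/∂d_o = (d_i/(d_o+d_i))² = 0.135;  ∂f/∂d_i = (d_o/(d_o+d_i))² = 0.399
δf = √((∂f/∂d_o · δd_o)² + (∂f/∂d_i · δd_i)²) = √(0.308 + 2.43) = 1.65 cm
f = 29.1 cm.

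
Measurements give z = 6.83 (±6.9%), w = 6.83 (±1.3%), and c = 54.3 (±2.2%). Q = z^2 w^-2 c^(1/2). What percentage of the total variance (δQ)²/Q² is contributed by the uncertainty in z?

96.0%

(δQ/Q)² = (2·δz/z)² + (-2·δw/w)² + (½·δc/c)²
  z term: (2×0.0690)² = 0.0190
  w term: (-2×0.0130)² = 0.000676
  c term: (0.5×0.0220)² = 0.000121
Total = 0.0198. Share from z = 0.0190/0.0198 = 0.960.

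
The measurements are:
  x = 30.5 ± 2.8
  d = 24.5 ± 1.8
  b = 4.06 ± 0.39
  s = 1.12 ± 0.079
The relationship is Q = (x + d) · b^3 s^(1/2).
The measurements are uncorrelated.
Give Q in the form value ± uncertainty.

3900 ± 1160

Let u = x + d = 55.0. δu = √(δx² + δd²) = √(7.84 + 3.24) = 3.33, so δu/u = 0.0605.
Q is then a monomial in u, b, s:
δQ/Q = √((δu/u)² + (3·δb/b)² + (½·δs/s)²) = √(0.00366 + 0.0830 + 0.00124) = 0.297
Q = 3900, so δQ = 0.297 × 3900 = 1160.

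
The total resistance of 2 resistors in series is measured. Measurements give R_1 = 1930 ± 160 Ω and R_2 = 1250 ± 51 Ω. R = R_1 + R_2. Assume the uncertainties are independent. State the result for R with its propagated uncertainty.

Absolute uncertainties add in quadrature for a linear combination:
  (δR_1)² = 25600;  (δR_2)² = 2600
δR = √(28200) = 168 Ω
R = 3180 Ω.

3180 ± 168 Ω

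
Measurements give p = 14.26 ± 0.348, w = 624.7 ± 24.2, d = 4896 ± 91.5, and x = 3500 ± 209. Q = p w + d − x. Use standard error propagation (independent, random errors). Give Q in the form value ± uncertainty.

10300 ± 467

Let h = p·w = 8908. δh/h = √((1·δp/p)² + (1·δw/w)²) = √(0.000596 + 0.00150) = 0.0458, so δh = 408.
Q = h + d − x: δQ = √(δh² + δd² + δx²) = √(1.66e+05 + 8370 + 43700) = 467
Q = 10300.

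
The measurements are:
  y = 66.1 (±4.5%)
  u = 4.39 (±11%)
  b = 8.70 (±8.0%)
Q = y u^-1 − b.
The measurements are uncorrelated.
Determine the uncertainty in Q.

1.92

Let p = y·u^-1 = 15.1. δp/p = √((1·δy/y)² + (-1·δu/u)²) = √(0.00202 + 0.0121) = 0.119, so δp = 1.79.
Q = p − b: δQ = √(δp² + δb²) = √(3.20 + 0.484) = 1.92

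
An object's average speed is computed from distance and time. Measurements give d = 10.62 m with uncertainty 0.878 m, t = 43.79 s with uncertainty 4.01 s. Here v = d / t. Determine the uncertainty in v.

0.0299 m/s

Since v is a product/quotient, work with relative uncertainties:
  (1·δd/d)² = (1×0.0827)² = 0.00684;  (-1·δt/t)² = (-1×0.0916)² = 0.00839
δv/v = √(0.0152) = 0.123
v = 0.2425 m/s, so δv = 0.123 × 0.2425 = 0.0299 m/s.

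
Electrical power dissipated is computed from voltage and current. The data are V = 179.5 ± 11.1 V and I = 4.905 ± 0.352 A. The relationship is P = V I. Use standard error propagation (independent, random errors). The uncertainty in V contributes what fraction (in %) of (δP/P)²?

(δP/P)² = (1·δV/V)² + (1·δI/I)²
  V term: (1×0.0618)² = 0.00382
  I term: (1×0.0718)² = 0.00515
Total = 0.00897. Share from V = 0.00382/0.00897 = 0.426.

42.6%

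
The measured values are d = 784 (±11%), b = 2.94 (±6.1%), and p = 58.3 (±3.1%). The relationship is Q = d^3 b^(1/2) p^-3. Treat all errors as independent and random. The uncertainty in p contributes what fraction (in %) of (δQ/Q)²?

7.30%

(δQ/Q)² = (3·δd/d)² + (½·δb/b)² + (-3·δp/p)²
  d term: (3×0.110)² = 0.109
  b term: (0.5×0.0610)² = 0.000930
  p term: (-3×0.0310)² = 0.00865
Total = 0.118. Share from p = 0.00865/0.118 = 0.0730.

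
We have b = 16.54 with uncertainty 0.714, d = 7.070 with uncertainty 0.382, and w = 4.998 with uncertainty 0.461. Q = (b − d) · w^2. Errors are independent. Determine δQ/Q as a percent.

Let u = b − d = 9.470. δu = √(δb² + δd²) = √(0.510 + 0.146) = 0.810, so δu/u = 0.0855.
Q is then a monomial in u, w:
δQ/Q = √((δu/u)² + (2·δw/w)²) = √(0.00731 + 0.0340) = 0.203

20.3%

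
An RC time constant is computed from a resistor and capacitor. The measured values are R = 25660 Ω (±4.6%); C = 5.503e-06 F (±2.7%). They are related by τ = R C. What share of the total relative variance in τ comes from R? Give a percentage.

(δτ/τ)² = (1·δR/R)² + (1·δC/C)²
  R term: (1×0.0460)² = 0.00212
  C term: (1×0.0270)² = 0.000729
Total = 0.00284. Share from R = 0.00212/0.00284 = 0.744.

74.4%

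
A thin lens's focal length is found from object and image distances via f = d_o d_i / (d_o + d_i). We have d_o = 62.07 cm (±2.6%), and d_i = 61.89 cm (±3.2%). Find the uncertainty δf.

∂f/∂d_o = (d_i/(d_o+d_i))² = 0.249;  ∂f/∂d_i = (d_o/(d_o+d_i))² = 0.251
δf = √((∂f/∂d_o · δd_o)² + (∂f/∂d_i · δd_i)²) = √(0.162 + 0.247) = 0.639 cm

0.639 cm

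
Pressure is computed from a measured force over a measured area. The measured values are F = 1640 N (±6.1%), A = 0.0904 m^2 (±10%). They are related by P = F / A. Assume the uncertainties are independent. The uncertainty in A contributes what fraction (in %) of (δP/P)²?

72.9%

(δP/P)² = (1·δF/F)² + (-1·δA/A)²
  F term: (1×0.0610)² = 0.00372
  A term: (-1×0.100)² = 0.0100
Total = 0.0137. Share from A = 0.0100/0.0137 = 0.729.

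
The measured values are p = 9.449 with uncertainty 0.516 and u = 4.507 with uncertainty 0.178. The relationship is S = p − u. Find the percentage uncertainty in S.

11.0%

Each term contributes (cᵢ δxᵢ)² to (δS)²:
  (δp)² = 0.266;  (δu)² = 0.0317
δS = √(0.298) = 0.546
S = 4.942, so δS/S = 0.546/4.942 = 0.110.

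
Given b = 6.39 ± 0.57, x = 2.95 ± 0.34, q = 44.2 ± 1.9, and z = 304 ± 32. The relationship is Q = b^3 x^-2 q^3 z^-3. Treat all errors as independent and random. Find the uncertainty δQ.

Since Q is a product/quotient, work with relative uncertainties:
  (3·δb/b)² = (3×0.0892)² = 0.0716;  (-2·δx/x)² = (-2×0.115)² = 0.0531;  (3·δq/q)² = (3×0.0430)² = 0.0166;  (-3·δz/z)² = (-3×0.105)² = 0.0997
δQ/Q = √(0.241) = 0.491
Q = 0.0922, so δQ = 0.491 × 0.0922 = 0.0452.

0.0452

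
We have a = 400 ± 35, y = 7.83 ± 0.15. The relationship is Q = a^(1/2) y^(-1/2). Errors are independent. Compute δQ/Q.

0.0448

Q is a product of powers, so relative uncertainties combine in quadrature:
  (½·δa/a)² = (0.5×0.0875)² = 0.00191;  (−½·δy/y)² = (-0.5×0.0192)² = 9.17e-05
δQ/Q = √(0.00201) = 0.0448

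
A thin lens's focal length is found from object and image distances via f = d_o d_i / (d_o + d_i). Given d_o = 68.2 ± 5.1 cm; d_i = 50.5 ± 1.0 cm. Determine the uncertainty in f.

∂f/∂d_o = (d_i/(d_o+d_i))² = 0.181;  ∂f/∂d_i = (d_o/(d_o+d_i))² = 0.330
δf = √((∂f/∂d_o · δd_o)² + (∂f/∂d_i · δd_i)²) = √(0.852 + 0.109) = 0.980 cm

0.980 cm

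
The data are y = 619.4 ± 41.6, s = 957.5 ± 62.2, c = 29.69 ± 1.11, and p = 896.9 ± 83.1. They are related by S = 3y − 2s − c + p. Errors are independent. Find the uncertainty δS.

Each term contributes (cᵢ δxᵢ)² to (δS)²:
  (3·δy)² = 15600;  (2·δs)² = 15500;  (δc)² = 1.23;  (δp)² = 6910
δS = √(38000) = 195

195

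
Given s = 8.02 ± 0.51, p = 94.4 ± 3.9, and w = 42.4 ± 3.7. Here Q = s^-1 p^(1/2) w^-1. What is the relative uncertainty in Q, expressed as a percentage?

11.0%

Q is a product of powers, so relative uncertainties combine in quadrature:
  (-1·δs/s)² = (-1×0.0636)² = 0.00404;  (½·δp/p)² = (0.5×0.0413)² = 0.000427;  (-1·δw/w)² = (-1×0.0873)² = 0.00762
δQ/Q = √(0.0121) = 0.110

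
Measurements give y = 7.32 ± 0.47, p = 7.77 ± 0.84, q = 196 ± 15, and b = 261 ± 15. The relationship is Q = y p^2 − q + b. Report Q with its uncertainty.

507 ± 102

Let w = y·p^2 = 442. δw/w = √((1·δy/y)² + (2·δp/p)²) = √(0.00412 + 0.0467) = 0.226, so δw = 99.7.
Q = w − q + b: δQ = √(δw² + δq² + δb²) = √(9940 + 225 + 225) = 102
Q = 507.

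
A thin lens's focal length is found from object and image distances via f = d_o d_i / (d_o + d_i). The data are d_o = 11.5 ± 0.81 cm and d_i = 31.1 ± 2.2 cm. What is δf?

0.461 cm

∂f/∂d_o = (d_i/(d_o+d_i))² = 0.533;  ∂f/∂d_i = (d_o/(d_o+d_i))² = 0.0729
δf = √((∂f/∂d_o · δd_o)² + (∂f/∂d_i · δd_i)²) = √(0.186 + 0.0257) = 0.461 cm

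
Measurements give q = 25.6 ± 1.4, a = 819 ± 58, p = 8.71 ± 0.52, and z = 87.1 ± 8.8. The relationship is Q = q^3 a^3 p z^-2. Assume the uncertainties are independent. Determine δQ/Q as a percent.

34.1%

Each factor contributes (exponent × relative error)² to (δQ/Q)²:
  (3·δq/q)² = (3×0.0547)² = 0.0269;  (3·δa/a)² = (3×0.0708)² = 0.0451;  (1·δp/p)² = (1×0.0597)² = 0.00356;  (-2·δz/z)² = (-2×0.101)² = 0.0408
δQ/Q = √(0.116) = 0.341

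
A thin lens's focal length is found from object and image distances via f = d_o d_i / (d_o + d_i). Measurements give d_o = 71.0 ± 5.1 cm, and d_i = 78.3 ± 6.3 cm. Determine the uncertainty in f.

2.00 cm

∂f/∂d_o = (d_i/(d_o+d_i))² = 0.275;  ∂f/∂d_i = (d_o/(d_o+d_i))² = 0.226
δf = √((∂f/∂d_o · δd_o)² + (∂f/∂d_i · δd_i)²) = √(1.97 + 2.03) = 2.00 cm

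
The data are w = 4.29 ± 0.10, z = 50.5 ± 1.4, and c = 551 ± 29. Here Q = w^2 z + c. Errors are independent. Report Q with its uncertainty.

Let p = w^2·z = 929. δp/p = √((2·δw/w)² + (1·δz/z)²) = √(0.00217 + 0.000769) = 0.0542, so δp = 50.4.
Q = p + c: δQ = √(δp² + δc²) = √(2540 + 841) = 58.2
Q = 1480.

1480 ± 58.2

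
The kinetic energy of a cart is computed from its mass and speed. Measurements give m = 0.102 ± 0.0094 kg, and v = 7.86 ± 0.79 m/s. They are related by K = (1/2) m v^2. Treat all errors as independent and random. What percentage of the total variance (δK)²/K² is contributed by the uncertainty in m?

(δK/K)² = (1·δm/m)² + (2·δv/v)²
  m term: (1×0.0922)² = 0.00849
  v term: (2×0.101)² = 0.0404
Total = 0.0489. Share from m = 0.00849/0.0489 = 0.174.

17.4%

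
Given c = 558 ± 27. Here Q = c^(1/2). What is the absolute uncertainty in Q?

Q is a product of powers, so relative uncertainties combine in quadrature:
  (½·δc/c)² = (0.5×0.0484)² = 0.000585
δQ/Q = √(0.000585) = 0.0242
Q = 23.6, so δQ = 0.0242 × 23.6 = 0.572.

0.572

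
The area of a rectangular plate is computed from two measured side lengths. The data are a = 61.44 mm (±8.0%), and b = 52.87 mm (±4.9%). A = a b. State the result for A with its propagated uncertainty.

Each factor contributes (exponent × relative error)² to (δA/A)²:
  (1·δa/a)² = (1×0.0800)² = 0.00640;  (1·δb/b)² = (1×0.0490)² = 0.00240
δA/A = √(0.00880) = 0.0938
A = 3248 mm^2, so δA = 0.0938 × 3248 = 305 mm^2.

3248 ± 305 mm^2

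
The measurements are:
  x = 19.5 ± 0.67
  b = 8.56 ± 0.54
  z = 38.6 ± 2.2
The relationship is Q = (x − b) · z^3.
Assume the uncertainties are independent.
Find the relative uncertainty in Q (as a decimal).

0.188

Let u = x − b = 10.9. δu = √(δx² + δb²) = √(0.449 + 0.292) = 0.861, so δu/u = 0.0787.
Q is then a monomial in u, z:
δQ/Q = √((δu/u)² + (3·δz/z)²) = √(0.00619 + 0.0292) = 0.188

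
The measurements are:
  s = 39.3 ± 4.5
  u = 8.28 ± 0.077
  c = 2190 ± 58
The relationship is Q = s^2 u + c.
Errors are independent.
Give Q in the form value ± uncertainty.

Let p = s^2·u = 12800. δp/p = √((2·δs/s)² + (1·δu/u)²) = √(0.0524 + 8.65e-05) = 0.229, so δp = 2930.
Q = p + c: δQ = √(δp² + δc²) = √(8.59e+06 + 3360) = 2930
Q = 15000.

15000 ± 2930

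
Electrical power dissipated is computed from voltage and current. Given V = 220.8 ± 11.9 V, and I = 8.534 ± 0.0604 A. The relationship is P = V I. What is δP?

Relative error in a monomial: (δP/P)² = Σ (nᵢ · δxᵢ/xᵢ)².
  (1·δV/V)² = (1×0.0539)² = 0.00290;  (1·δI/I)² = (1×0.00708)² = 5.01e-05
δP/P = √(0.00295) = 0.0544
P = 1884 W, so δP = 0.0544 × 1884 = 102 W.

102 W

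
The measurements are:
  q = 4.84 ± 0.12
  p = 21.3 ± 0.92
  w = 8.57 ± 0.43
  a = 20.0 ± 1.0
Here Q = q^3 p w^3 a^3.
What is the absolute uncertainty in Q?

Q is a product of powers, so relative uncertainties combine in quadrature:
  (3·δq/q)² = (3×0.0248)² = 0.00553;  (1·δp/p)² = (1×0.0432)² = 0.00187;  (3·δw/w)² = (3×0.0502)² = 0.0227;  (3·δa/a)² = (3×0.0500)² = 0.0225
δQ/Q = √(0.0526) = 0.229
Q = 1.22e+10, so δQ = 0.229 × 1.22e+10 = 2.79e+09.

2.79e+09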